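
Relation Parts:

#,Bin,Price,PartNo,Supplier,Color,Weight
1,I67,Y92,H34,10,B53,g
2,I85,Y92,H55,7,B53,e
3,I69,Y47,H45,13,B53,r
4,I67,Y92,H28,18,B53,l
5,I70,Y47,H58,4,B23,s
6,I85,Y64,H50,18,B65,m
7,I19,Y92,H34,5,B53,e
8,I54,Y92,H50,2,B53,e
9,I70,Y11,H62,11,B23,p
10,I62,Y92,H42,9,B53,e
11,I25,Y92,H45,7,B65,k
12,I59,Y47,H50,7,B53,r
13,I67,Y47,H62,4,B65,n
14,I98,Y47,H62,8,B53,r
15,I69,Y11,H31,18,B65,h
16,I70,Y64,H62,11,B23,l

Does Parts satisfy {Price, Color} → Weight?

(Price=Y92, Color=B53): rows 1, 2, 4, 7, 8, 10 → Weight takes values {g, e, l} — violation
(Price=Y47, Color=B53): rows 3, 12, 14 → Weight = r, r, r ✓
(Price=Y47, Color=B23): row 5 → Weight = s ✓
(Price=Y64, Color=B65): row 6 → Weight = m ✓
(Price=Y11, Color=B23): row 9 → Weight = p ✓
(Price=Y92, Color=B65): row 11 → Weight = k ✓
(Price=Y47, Color=B65): row 13 → Weight = n ✓
(Price=Y11, Color=B65): row 15 → Weight = h ✓
(Price=Y64, Color=B23): row 16 → Weight = l ✓
Two rows agree on {Price, Color} but differ on Weight, so {Price, Color} → Weight does not hold.

No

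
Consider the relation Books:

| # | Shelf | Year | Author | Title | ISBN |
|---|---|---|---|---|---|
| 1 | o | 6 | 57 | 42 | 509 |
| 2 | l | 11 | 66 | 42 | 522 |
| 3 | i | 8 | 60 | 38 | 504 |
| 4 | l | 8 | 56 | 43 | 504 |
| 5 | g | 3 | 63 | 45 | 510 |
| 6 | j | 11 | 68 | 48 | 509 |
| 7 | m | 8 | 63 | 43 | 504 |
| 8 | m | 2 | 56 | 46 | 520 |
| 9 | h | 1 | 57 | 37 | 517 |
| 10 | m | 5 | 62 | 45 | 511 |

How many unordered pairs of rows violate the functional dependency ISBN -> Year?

1

ISBN=509: violating pairs (1,6) — 1 pair.
ISBN=504: all 3 rows agree on Year — 0 pairs.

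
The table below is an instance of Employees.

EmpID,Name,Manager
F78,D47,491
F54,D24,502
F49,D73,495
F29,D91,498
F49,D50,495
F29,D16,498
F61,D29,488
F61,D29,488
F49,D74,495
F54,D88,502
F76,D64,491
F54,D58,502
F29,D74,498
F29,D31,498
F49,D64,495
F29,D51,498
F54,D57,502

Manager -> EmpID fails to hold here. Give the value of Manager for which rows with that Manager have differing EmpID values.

491

Manager=491: 2 rows → EmpID takes values {F78, F76} — violation
Manager=502: 4 rows → EmpID = F54, F54, F54, F54 ✓
Manager=495: 4 rows → EmpID = F49, F49, F49, F49 ✓
Manager=498: 5 rows → EmpID = F29, F29, F29, F29, F29 ✓
Manager=488: 2 rows → EmpID = F61, F61 ✓
The only Manager value with inconsistent EmpID is Manager=491.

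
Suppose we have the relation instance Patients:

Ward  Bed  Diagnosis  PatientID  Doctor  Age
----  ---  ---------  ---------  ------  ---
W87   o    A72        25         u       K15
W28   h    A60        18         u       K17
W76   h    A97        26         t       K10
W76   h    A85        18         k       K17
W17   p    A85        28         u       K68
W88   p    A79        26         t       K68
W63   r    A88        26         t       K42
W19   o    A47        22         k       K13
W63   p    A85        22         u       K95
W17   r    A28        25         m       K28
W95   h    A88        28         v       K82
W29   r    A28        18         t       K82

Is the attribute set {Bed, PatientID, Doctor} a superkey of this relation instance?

Yes

All 12 rows have distinct {Bed, PatientID, Doctor} values, so {Bed, PatientID, Doctor} → (all attributes) holds and {Bed, PatientID, Doctor} is a superkey.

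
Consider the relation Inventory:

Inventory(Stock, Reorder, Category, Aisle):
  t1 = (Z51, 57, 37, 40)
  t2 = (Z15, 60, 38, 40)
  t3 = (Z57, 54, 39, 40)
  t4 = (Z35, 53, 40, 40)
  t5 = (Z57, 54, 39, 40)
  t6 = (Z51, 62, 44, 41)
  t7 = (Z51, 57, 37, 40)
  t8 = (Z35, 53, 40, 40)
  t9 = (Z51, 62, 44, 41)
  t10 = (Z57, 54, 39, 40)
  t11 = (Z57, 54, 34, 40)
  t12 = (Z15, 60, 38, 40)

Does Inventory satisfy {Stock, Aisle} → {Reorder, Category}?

No

(Stock=Z51, Aisle=40): rows 1, 7 → {Reorder,Category} = (57, 37), (57, 37) ✓
(Stock=Z15, Aisle=40): rows 2, 12 → {Reorder,Category} = (60, 38), (60, 38) ✓
(Stock=Z57, Aisle=40): rows 3, 5, 10, 11 → {Reorder,Category} takes values {(54, 39), (54, 34)} — violation
(Stock=Z35, Aisle=40): rows 4, 8 → {Reorder,Category} = (53, 40), (53, 40) ✓
(Stock=Z51, Aisle=41): rows 6, 9 → {Reorder,Category} = (62, 44), (62, 44) ✓
Two rows agree on {Stock, Aisle} but differ on {Reorder, Category}, so {Stock, Aisle} → {Reorder, Category} does not hold.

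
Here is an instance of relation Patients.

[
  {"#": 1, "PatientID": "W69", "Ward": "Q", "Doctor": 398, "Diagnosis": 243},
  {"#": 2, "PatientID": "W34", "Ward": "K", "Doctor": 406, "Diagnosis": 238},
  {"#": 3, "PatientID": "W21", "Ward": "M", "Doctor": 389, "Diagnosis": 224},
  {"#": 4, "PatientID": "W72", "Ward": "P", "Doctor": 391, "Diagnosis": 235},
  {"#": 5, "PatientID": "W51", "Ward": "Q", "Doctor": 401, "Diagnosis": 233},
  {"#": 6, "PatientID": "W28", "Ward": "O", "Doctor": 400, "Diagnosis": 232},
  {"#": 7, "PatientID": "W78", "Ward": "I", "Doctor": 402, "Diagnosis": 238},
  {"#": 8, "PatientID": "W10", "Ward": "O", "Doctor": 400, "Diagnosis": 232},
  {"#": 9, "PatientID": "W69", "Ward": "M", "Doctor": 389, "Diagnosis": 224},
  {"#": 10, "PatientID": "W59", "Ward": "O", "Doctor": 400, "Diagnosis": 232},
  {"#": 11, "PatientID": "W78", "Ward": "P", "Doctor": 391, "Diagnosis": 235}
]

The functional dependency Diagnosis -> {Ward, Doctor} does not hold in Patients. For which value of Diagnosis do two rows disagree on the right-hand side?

238

Diagnosis=243: row 1 → {Ward,Doctor} = (Q, 398) ✓
Diagnosis=238: rows 2, 7 → {Ward,Doctor} takes values {(K, 406), (I, 402)} — violation
Diagnosis=224: rows 3, 9 → {Ward,Doctor} = (M, 389), (M, 389) ✓
Diagnosis=235: rows 4, 11 → {Ward,Doctor} = (P, 391), (P, 391) ✓
Diagnosis=233: row 5 → {Ward,Doctor} = (Q, 401) ✓
Diagnosis=232: rows 6, 8, 10 → {Ward,Doctor} = (O, 400), (O, 400), (O, 400) ✓
The only Diagnosis value with inconsistent RHS is Diagnosis=238.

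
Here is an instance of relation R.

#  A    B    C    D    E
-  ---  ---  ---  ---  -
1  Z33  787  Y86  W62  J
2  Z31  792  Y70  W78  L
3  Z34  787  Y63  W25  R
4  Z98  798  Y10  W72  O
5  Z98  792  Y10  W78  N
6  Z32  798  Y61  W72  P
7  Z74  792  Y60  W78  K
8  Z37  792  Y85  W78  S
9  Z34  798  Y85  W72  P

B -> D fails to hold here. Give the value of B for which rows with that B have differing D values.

B=787: rows 1, 3 → D takes values {W62, W25} — violation
B=792: rows 2, 5, 7, 8 → D = W78, W78, W78, W78 ✓
B=798: rows 4, 6, 9 → D = W72, W72, W72 ✓
The only B value with inconsistent D is B=787.

787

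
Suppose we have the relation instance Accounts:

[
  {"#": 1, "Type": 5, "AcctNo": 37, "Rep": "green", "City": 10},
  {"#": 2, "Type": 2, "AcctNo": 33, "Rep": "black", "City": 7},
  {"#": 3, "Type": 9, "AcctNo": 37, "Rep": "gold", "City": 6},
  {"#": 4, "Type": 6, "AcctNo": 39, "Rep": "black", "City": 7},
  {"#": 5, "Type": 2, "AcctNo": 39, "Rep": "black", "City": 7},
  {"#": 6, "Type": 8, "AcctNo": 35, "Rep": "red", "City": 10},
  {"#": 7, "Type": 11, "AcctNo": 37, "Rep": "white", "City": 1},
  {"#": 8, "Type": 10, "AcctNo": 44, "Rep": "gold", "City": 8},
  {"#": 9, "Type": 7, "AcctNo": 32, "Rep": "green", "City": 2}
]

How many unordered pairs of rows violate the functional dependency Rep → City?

Rep=green: violating pairs (1,9) — 1 pair.
Rep=black: all 3 rows agree on City — 0 pairs.
Rep=gold: violating pairs (3,8) — 1 pair.

2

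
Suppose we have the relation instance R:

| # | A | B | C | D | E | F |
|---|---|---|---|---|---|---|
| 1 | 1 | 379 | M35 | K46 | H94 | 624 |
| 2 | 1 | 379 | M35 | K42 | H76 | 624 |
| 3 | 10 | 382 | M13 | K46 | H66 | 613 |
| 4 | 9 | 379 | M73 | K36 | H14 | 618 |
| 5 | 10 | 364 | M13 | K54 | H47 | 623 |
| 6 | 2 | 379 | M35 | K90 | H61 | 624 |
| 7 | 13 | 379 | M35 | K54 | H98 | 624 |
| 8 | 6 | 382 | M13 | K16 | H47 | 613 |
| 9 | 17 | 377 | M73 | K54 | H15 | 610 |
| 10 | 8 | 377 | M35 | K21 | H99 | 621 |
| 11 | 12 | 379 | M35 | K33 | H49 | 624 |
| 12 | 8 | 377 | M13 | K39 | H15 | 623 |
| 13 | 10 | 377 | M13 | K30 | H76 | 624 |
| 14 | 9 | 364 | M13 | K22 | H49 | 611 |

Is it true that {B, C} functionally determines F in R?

(B=379, C=M35): rows 1, 2, 6, 7, 11 → F = 624, 624, 624, 624, 624 ✓
(B=382, C=M13): rows 3, 8 → F = 613, 613 ✓
(B=379, C=M73): row 4 → F = 618 ✓
(B=364, C=M13): rows 5, 14 → F takes values {623, 611} — violation
(B=377, C=M73): row 9 → F = 610 ✓
(B=377, C=M35): row 10 → F = 621 ✓
(B=377, C=M13): rows 12, 13 → F takes values {623, 624} — violation
Two rows agree on {B, C} but differ on F, so {B, C} -> F does not hold.

No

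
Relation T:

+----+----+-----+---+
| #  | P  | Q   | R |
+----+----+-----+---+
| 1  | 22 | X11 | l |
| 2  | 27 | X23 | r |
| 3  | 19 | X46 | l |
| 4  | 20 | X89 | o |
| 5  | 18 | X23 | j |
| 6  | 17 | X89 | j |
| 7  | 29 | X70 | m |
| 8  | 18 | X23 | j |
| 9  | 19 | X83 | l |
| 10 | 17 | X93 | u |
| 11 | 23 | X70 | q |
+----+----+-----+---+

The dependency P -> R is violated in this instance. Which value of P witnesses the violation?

17

P=22: row 1 → R = l ✓
P=27: row 2 → R = r ✓
P=19: rows 3, 9 → R = l, l ✓
P=20: row 4 → R = o ✓
P=18: rows 5, 8 → R = j, j ✓
P=17: rows 6, 10 → R takes values {j, u} — violation
P=29: row 7 → R = m ✓
P=23: row 11 → R = q ✓
The only P value with inconsistent R is P=17.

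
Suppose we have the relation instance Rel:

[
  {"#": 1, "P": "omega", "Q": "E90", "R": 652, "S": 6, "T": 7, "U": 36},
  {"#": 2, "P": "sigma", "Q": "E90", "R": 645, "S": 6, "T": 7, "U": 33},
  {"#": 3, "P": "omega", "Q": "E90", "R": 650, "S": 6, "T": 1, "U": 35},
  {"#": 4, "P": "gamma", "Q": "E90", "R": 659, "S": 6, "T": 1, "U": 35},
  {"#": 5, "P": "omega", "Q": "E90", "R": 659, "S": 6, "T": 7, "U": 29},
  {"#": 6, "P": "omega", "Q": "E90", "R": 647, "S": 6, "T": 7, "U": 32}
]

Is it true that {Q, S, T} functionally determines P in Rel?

(Q=E90, S=6, T=7): rows 1, 2, 5, 6 → P takes values {omega, sigma} — violation
(Q=E90, S=6, T=1): rows 3, 4 → P takes values {omega, gamma} — violation
Two rows agree on {Q, S, T} but differ on P, so {Q, S, T} -> P does not hold.

No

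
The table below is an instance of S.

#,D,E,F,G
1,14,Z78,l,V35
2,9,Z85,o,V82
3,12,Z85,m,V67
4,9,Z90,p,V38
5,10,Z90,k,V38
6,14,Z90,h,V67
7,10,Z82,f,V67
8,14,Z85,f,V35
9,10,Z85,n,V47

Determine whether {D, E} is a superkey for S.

Yes

All 9 rows have distinct {D, E} values, so {D, E} → (all attributes) holds and {D, E} is a superkey.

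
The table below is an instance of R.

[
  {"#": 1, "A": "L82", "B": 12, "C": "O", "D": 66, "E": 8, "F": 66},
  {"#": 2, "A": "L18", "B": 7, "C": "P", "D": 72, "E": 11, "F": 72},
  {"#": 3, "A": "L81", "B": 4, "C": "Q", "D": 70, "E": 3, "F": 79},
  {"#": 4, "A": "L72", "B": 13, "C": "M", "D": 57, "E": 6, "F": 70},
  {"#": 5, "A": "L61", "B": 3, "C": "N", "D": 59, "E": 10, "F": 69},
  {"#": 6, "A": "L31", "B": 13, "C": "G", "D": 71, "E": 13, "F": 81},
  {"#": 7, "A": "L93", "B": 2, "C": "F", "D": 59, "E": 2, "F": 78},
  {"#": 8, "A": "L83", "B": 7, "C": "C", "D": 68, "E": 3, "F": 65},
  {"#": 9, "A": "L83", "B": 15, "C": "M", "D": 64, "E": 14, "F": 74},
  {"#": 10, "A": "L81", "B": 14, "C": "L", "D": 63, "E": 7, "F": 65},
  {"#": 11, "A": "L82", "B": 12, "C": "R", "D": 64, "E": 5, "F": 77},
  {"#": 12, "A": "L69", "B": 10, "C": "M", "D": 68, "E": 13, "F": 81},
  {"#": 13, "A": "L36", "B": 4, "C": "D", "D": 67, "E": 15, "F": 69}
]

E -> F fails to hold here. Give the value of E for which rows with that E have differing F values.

E=8: row 1 → F = 66 ✓
E=11: row 2 → F = 72 ✓
E=3: rows 3, 8 → F takes values {79, 65} — violation
E=6: row 4 → F = 70 ✓
E=10: row 5 → F = 69 ✓
E=13: rows 6, 12 → F = 81, 81 ✓
E=2: row 7 → F = 78 ✓
E=14: row 9 → F = 74 ✓
E=7: row 10 → F = 65 ✓
E=5: row 11 → F = 77 ✓
E=15: row 13 → F = 69 ✓
The only E value with inconsistent F is E=3.

3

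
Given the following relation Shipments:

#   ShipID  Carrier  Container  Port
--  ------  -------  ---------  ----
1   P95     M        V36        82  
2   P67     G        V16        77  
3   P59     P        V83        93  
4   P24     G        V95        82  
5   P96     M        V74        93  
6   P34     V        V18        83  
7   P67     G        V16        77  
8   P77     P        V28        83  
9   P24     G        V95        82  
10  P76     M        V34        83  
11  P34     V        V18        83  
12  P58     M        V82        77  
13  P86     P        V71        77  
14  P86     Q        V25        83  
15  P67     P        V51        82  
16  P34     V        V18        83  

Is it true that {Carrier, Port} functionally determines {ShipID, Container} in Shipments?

Yes

(Carrier=M, Port=82): row 1 → {ShipID,Container} = (P95, V36) ✓
(Carrier=G, Port=77): rows 2, 7 → {ShipID,Container} = (P67, V16), (P67, V16) ✓
(Carrier=P, Port=93): row 3 → {ShipID,Container} = (P59, V83) ✓
(Carrier=G, Port=82): rows 4, 9 → {ShipID,Container} = (P24, V95), (P24, V95) ✓
(Carrier=M, Port=93): row 5 → {ShipID,Container} = (P96, V74) ✓
(Carrier=V, Port=83): rows 6, 11, 16 → {ShipID,Container} = (P34, V18), (P34, V18), (P34, V18) ✓
(Carrier=P, Port=83): row 8 → {ShipID,Container} = (P77, V28) ✓
(Carrier=M, Port=83): row 10 → {ShipID,Container} = (P76, V34) ✓
(Carrier=M, Port=77): row 12 → {ShipID,Container} = (P58, V82) ✓
(Carrier=P, Port=77): row 13 → {ShipID,Container} = (P86, V71) ✓
(Carrier=Q, Port=83): row 14 → {ShipID,Container} = (P86, V25) ✓
(Carrier=P, Port=82): row 15 → {ShipID,Container} = (P67, V51) ✓
Every {Carrier, Port} value is associated with a single {ShipID, Container} value, so {Carrier, Port} -> {ShipID, Container} holds.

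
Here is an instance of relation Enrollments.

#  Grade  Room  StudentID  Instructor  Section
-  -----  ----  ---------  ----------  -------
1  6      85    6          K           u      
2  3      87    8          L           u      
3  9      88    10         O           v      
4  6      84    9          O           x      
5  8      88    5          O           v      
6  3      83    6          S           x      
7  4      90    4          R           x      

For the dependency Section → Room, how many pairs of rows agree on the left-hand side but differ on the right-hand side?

Section=u: violating pairs (1,2) — 1 pair.
Section=v: all 2 rows agree on Room — 0 pairs.
Section=x: violating pairs (4,6), (4,7), (6,7) — 3 pairs.

4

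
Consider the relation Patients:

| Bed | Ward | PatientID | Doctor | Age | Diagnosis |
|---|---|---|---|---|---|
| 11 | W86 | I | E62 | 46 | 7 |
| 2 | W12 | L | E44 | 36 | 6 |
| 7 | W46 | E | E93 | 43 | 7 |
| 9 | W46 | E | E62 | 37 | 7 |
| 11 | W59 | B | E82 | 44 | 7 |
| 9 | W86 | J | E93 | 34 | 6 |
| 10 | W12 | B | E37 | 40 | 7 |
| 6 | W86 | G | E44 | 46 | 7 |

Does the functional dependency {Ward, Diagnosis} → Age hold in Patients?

No

(Ward=W86, Diagnosis=7): 2 rows → Age = 46, 46 ✓
(Ward=W12, Diagnosis=6): 1 row → Age = 36 ✓
(Ward=W46, Diagnosis=7): 2 rows → Age takes values {43, 37} — violation
(Ward=W59, Diagnosis=7): 1 row → Age = 44 ✓
(Ward=W86, Diagnosis=6): 1 row → Age = 34 ✓
(Ward=W12, Diagnosis=7): 1 row → Age = 40 ✓
Two rows agree on {Ward, Diagnosis} but differ on Age, so {Ward, Diagnosis} → Age does not hold.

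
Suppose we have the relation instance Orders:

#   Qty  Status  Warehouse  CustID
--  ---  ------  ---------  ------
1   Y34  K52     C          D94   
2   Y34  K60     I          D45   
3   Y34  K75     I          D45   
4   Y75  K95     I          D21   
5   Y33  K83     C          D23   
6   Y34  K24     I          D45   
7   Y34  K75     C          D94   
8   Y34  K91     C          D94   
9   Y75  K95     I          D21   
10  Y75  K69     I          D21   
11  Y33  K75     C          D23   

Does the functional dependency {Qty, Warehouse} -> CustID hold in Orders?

Yes

(Qty=Y34, Warehouse=C): rows 1, 7, 8 → CustID = D94, D94, D94 ✓
(Qty=Y34, Warehouse=I): rows 2, 3, 6 → CustID = D45, D45, D45 ✓
(Qty=Y75, Warehouse=I): rows 4, 9, 10 → CustID = D21, D21, D21 ✓
(Qty=Y33, Warehouse=C): rows 5, 11 → CustID = D23, D23 ✓
Every {Qty, Warehouse} value is associated with a single CustID value, so {Qty, Warehouse} -> CustID holds.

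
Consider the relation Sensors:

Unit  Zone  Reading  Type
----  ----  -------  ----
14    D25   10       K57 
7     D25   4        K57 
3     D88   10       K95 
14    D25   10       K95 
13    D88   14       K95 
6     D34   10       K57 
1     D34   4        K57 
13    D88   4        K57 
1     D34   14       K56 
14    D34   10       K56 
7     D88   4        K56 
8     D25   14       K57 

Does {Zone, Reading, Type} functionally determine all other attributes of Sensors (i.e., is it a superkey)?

All 12 rows have distinct {Zone, Reading, Type} values, so {Zone, Reading, Type} → (all attributes) holds and {Zone, Reading, Type} is a superkey.

Yes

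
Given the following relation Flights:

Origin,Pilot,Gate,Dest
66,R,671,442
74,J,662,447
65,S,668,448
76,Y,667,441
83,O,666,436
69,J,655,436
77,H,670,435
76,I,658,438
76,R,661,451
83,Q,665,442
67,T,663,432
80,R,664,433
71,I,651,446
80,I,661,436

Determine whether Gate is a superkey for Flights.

No

Two distinct rows share Gate=661, so Gate does not determine every attribute — not a superkey.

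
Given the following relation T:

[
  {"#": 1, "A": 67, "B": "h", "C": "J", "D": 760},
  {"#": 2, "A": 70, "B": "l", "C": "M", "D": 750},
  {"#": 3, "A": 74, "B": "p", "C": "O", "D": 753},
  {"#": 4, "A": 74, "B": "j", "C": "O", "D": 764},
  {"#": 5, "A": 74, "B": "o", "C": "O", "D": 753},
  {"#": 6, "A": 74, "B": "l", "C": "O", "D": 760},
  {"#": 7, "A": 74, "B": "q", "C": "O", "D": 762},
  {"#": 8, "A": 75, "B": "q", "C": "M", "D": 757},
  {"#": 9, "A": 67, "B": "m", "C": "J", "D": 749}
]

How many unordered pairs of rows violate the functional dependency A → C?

0

A=67: all 2 rows agree on C — 0 pairs.
A=74: all 5 rows agree on C — 0 pairs.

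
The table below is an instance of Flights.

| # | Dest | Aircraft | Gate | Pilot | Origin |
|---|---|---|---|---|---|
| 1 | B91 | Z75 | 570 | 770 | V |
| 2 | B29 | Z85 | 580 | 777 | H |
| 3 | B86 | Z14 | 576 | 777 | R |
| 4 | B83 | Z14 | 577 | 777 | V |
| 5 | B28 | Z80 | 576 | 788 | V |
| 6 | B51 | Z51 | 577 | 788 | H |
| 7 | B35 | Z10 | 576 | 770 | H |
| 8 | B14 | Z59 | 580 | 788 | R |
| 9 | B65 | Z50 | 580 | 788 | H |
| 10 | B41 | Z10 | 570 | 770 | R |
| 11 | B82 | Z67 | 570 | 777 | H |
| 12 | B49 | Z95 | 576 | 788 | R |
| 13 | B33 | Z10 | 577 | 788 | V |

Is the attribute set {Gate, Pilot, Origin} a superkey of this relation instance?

Yes

All 13 rows have distinct {Gate, Pilot, Origin} values, so {Gate, Pilot, Origin} → (all attributes) holds and {Gate, Pilot, Origin} is a superkey.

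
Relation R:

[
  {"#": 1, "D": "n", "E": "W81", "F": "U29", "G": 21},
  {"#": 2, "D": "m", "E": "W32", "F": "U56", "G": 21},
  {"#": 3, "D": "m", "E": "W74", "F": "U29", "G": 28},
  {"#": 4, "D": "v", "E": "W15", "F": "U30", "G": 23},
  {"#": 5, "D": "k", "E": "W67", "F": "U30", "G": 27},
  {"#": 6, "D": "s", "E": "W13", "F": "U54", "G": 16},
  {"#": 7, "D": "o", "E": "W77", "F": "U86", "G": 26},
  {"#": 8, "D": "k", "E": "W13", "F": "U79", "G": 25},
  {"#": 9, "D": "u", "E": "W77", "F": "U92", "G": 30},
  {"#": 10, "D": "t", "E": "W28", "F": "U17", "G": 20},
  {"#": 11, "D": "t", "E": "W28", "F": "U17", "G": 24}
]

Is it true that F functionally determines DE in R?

No

F=U29: rows 1, 3 → {D,E} takes values {(n, W81), (m, W74)} — violation
F=U56: row 2 → {D,E} = (m, W32) ✓
F=U30: rows 4, 5 → {D,E} takes values {(v, W15), (k, W67)} — violation
F=U54: row 6 → {D,E} = (s, W13) ✓
F=U86: row 7 → {D,E} = (o, W77) ✓
F=U79: row 8 → {D,E} = (k, W13) ✓
F=U92: row 9 → {D,E} = (u, W77) ✓
F=U17: rows 10, 11 → {D,E} = (t, W28), (t, W28) ✓
Two rows agree on F but differ on DE, so F → DE does not hold.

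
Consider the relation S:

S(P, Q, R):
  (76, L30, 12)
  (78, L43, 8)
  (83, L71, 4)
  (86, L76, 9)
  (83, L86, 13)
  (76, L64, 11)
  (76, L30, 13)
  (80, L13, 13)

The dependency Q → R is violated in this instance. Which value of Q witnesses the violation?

Q=L30: 2 rows → R takes values {12, 13} — violation
Q=L43: 1 row → R = 8 ✓
Q=L71: 1 row → R = 4 ✓
Q=L76: 1 row → R = 9 ✓
Q=L86: 1 row → R = 13 ✓
Q=L64: 1 row → R = 11 ✓
Q=L13: 1 row → R = 13 ✓
The only Q value with inconsistent R is Q=L30.

L30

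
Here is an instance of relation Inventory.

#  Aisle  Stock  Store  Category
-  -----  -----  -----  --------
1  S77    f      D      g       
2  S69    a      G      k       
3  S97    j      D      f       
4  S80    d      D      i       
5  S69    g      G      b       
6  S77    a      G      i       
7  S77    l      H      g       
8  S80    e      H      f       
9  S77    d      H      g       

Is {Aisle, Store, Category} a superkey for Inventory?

No

Rows 7 and 9 have the same {Aisle, Store, Category} value (Aisle=S77, Store=H, Category=g) but are distinct tuples, so {Aisle, Store, Category} does not determine every attribute — not a superkey.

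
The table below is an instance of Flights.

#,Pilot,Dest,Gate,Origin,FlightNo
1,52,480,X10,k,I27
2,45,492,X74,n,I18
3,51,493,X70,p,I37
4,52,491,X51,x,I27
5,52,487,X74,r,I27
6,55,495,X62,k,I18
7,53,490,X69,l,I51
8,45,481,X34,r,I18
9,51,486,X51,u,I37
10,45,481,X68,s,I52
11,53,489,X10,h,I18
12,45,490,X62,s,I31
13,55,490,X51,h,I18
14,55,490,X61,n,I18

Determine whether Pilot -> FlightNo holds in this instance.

Pilot=52: rows 1, 4, 5 → FlightNo = I27, I27, I27 ✓
Pilot=45: rows 2, 8, 10, 12 → FlightNo takes values {I18, I52, I31} — violation
Pilot=51: rows 3, 9 → FlightNo = I37, I37 ✓
Pilot=55: rows 6, 13, 14 → FlightNo = I18, I18, I18 ✓
Pilot=53: rows 7, 11 → FlightNo takes values {I51, I18} — violation
Two rows agree on Pilot but differ on FlightNo, so Pilot -> FlightNo does not hold.

No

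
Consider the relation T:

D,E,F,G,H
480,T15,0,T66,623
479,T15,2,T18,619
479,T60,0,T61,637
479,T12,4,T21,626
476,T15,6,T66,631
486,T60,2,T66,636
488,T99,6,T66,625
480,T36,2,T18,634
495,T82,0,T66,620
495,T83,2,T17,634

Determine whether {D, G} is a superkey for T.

All 10 rows have distinct {D, G} values, so {D, G} → (all attributes) holds and {D, G} is a superkey.

Yes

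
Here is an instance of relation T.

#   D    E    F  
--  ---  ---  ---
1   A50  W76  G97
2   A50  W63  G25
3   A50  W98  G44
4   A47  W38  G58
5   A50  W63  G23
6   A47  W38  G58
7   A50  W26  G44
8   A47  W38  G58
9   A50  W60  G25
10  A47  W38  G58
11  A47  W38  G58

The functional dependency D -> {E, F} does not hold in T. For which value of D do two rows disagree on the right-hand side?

A50

D=A50: rows 1, 2, 3, 5, 7, 9 → {E,F} takes values {(W76, G97), (W63, G25), (W98, G44), (W63, G23), (W26, G44), (W60, G25)} — violation
D=A47: rows 4, 6, 8, 10, 11 → {E,F} = (W38, G58), (W38, G58), (W38, G58), (W38, G58), (W38, G58) ✓
The only D value with inconsistent RHS is D=A50.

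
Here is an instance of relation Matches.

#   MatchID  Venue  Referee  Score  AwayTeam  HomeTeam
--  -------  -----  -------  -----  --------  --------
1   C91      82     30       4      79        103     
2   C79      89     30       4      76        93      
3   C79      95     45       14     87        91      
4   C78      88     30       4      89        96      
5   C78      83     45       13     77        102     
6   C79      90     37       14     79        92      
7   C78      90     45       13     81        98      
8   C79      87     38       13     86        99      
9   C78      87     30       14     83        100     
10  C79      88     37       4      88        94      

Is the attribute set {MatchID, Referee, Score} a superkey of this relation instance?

Rows 5 and 7 have the same {MatchID, Referee, Score} value (MatchID=C78, Referee=45, Score=13) but are distinct tuples, so {MatchID, Referee, Score} does not determine every attribute — not a superkey.

No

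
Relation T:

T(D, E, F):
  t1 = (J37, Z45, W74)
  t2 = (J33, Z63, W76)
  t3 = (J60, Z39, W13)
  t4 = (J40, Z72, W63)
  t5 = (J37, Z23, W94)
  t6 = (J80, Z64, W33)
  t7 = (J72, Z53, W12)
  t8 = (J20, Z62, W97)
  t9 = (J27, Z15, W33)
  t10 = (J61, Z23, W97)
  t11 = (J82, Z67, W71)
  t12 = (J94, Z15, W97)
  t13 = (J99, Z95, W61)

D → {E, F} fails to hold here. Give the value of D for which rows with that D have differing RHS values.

J37

D=J37: rows 1, 5 → {E,F} takes values {(Z45, W74), (Z23, W94)} — violation
D=J33: row 2 → {E,F} = (Z63, W76) ✓
D=J60: row 3 → {E,F} = (Z39, W13) ✓
D=J40: row 4 → {E,F} = (Z72, W63) ✓
D=J80: row 6 → {E,F} = (Z64, W33) ✓
D=J72: row 7 → {E,F} = (Z53, W12) ✓
D=J20: row 8 → {E,F} = (Z62, W97) ✓
D=J27: row 9 → {E,F} = (Z15, W33) ✓
D=J61: row 10 → {E,F} = (Z23, W97) ✓
D=J82: row 11 → {E,F} = (Z67, W71) ✓
D=J94: row 12 → {E,F} = (Z15, W97) ✓
D=J99: row 13 → {E,F} = (Z95, W61) ✓
The only D value with inconsistent RHS is D=J37.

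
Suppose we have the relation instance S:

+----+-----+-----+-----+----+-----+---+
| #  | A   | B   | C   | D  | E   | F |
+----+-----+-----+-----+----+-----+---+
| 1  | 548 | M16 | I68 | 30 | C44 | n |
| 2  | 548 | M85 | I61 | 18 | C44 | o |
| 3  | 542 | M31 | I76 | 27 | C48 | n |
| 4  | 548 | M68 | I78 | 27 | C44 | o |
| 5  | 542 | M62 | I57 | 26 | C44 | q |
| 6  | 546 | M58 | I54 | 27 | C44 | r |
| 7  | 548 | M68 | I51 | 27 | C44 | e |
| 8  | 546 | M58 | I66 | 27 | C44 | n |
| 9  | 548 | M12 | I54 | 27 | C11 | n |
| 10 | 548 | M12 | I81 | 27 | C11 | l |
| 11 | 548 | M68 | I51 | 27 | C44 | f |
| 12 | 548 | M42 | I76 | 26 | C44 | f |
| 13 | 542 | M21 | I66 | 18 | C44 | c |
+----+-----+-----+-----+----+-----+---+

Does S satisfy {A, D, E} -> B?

(A=548, D=30, E=C44): row 1 → B = M16 ✓
(A=548, D=18, E=C44): row 2 → B = M85 ✓
(A=542, D=27, E=C48): row 3 → B = M31 ✓
(A=548, D=27, E=C44): rows 4, 7, 11 → B = M68, M68, M68 ✓
(A=542, D=26, E=C44): row 5 → B = M62 ✓
(A=546, D=27, E=C44): rows 6, 8 → B = M58, M58 ✓
(A=548, D=27, E=C11): rows 9, 10 → B = M12, M12 ✓
(A=548, D=26, E=C44): row 12 → B = M42 ✓
(A=542, D=18, E=C44): row 13 → B = M21 ✓
Every {A, D, E} value is associated with a single B value, so {A, D, E} -> B holds.

Yes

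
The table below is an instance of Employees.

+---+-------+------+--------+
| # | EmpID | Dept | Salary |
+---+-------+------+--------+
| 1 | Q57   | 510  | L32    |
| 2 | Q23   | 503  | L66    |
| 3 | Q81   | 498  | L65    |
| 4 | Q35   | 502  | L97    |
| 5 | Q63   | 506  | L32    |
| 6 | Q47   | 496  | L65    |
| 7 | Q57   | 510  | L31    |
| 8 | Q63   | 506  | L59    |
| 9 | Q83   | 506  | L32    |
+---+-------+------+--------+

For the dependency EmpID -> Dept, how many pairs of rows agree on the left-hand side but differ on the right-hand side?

0

EmpID=Q57: all 2 rows agree on Dept — 0 pairs.
EmpID=Q63: all 2 rows agree on Dept — 0 pairs.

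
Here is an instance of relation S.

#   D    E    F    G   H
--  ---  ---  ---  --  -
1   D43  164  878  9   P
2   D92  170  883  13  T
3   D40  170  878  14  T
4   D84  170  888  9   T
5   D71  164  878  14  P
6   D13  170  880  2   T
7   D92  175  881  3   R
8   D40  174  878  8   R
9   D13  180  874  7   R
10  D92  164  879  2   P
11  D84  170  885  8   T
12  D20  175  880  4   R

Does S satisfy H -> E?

No

H=P: rows 1, 5, 10 → E = 164, 164, 164 ✓
H=T: rows 2, 3, 4, 6, 11 → E = 170, 170, 170, 170, 170 ✓
H=R: rows 7, 8, 9, 12 → E takes values {175, 174, 180} — violation
Two rows agree on H but differ on E, so H -> E does not hold.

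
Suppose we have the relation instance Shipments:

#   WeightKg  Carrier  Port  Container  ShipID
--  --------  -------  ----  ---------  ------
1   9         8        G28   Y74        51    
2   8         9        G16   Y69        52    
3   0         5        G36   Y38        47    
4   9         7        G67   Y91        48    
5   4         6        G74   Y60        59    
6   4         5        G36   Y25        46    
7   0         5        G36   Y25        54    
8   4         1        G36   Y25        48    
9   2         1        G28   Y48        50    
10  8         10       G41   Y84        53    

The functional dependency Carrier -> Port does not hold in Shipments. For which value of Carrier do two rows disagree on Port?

1

Carrier=8: row 1 → Port = G28 ✓
Carrier=9: row 2 → Port = G16 ✓
Carrier=5: rows 3, 6, 7 → Port = G36, G36, G36 ✓
Carrier=7: row 4 → Port = G67 ✓
Carrier=6: row 5 → Port = G74 ✓
Carrier=1: rows 8, 9 → Port takes values {G36, G28} — violation
Carrier=10: row 10 → Port = G41 ✓
The only Carrier value with inconsistent Port is Carrier=1.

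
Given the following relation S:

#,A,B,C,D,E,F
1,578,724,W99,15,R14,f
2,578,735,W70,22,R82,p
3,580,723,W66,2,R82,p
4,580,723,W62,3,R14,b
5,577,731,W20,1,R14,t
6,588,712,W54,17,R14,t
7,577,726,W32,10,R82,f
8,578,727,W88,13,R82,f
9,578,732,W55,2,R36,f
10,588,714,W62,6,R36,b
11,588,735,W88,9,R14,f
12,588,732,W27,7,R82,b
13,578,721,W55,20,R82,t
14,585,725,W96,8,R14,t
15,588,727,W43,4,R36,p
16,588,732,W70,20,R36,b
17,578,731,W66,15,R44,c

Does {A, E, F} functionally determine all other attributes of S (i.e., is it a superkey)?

Rows 10 and 16 have the same {A, E, F} value (A=588, E=R36, F=b) but are distinct tuples, so {A, E, F} does not determine every attribute — not a superkey.

No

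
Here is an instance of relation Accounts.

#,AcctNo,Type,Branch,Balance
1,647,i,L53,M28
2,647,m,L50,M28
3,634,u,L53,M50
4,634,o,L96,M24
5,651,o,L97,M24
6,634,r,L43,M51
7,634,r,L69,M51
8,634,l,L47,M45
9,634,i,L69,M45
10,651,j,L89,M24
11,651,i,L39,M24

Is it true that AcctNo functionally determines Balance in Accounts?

AcctNo=647: rows 1, 2 → Balance = M28, M28 ✓
AcctNo=634: rows 3, 4, 6, 7, 8, 9 → Balance takes values {M50, M24, M51, M45} — violation
AcctNo=651: rows 5, 10, 11 → Balance = M24, M24, M24 ✓
Two rows agree on AcctNo but differ on Balance, so AcctNo -> Balance does not hold.

No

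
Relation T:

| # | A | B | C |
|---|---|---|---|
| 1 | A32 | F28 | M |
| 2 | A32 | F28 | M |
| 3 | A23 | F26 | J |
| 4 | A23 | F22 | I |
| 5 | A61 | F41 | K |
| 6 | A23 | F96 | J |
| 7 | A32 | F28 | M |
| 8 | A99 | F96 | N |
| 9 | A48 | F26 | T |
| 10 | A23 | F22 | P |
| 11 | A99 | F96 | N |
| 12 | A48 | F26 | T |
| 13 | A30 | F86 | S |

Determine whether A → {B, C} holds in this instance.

A=A32: rows 1, 2, 7 → {B,C} = (F28, M), (F28, M), (F28, M) ✓
A=A23: rows 3, 4, 6, 10 → {B,C} takes values {(F26, J), (F22, I), (F96, J), (F22, P)} — violation
A=A61: row 5 → {B,C} = (F41, K) ✓
A=A99: rows 8, 11 → {B,C} = (F96, N), (F96, N) ✓
A=A48: rows 9, 12 → {B,C} = (F26, T), (F26, T) ✓
A=A30: row 13 → {B,C} = (F86, S) ✓
Two rows agree on A but differ on {B, C}, so A → {B, C} does not hold.

No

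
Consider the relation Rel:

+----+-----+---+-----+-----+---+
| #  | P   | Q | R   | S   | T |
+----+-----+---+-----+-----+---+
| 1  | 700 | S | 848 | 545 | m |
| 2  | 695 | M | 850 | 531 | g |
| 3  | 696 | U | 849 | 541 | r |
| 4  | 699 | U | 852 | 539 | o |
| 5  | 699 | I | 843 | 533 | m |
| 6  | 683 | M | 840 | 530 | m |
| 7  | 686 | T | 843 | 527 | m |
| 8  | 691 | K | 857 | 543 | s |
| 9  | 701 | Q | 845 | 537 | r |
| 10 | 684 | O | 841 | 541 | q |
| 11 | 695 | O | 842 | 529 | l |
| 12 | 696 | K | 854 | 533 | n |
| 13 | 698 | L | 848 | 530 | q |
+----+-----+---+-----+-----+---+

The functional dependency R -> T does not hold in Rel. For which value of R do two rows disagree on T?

R=848: rows 1, 13 → T takes values {m, q} — violation
R=850: row 2 → T = g ✓
R=849: row 3 → T = r ✓
R=852: row 4 → T = o ✓
R=843: rows 5, 7 → T = m, m ✓
R=840: row 6 → T = m ✓
R=857: row 8 → T = s ✓
R=845: row 9 → T = r ✓
R=841: row 10 → T = q ✓
R=842: row 11 → T = l ✓
R=854: row 12 → T = n ✓
The only R value with inconsistent T is R=848.

848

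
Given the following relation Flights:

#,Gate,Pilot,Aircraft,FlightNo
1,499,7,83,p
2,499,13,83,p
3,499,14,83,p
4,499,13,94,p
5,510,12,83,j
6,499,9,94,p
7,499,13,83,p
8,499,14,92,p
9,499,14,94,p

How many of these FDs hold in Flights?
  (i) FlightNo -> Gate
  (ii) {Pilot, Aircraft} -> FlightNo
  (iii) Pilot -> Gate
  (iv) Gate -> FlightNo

4

(i) FlightNo -> Gate: every LHS value maps to a single RHS value — holds.
(ii) {Pilot, Aircraft} -> FlightNo: every LHS value maps to a single RHS value — holds.
(iii) Pilot -> Gate: every LHS value maps to a single RHS value — holds.
(iv) Gate -> FlightNo: every LHS value maps to a single RHS value — holds.
4 of the 4 dependencies hold.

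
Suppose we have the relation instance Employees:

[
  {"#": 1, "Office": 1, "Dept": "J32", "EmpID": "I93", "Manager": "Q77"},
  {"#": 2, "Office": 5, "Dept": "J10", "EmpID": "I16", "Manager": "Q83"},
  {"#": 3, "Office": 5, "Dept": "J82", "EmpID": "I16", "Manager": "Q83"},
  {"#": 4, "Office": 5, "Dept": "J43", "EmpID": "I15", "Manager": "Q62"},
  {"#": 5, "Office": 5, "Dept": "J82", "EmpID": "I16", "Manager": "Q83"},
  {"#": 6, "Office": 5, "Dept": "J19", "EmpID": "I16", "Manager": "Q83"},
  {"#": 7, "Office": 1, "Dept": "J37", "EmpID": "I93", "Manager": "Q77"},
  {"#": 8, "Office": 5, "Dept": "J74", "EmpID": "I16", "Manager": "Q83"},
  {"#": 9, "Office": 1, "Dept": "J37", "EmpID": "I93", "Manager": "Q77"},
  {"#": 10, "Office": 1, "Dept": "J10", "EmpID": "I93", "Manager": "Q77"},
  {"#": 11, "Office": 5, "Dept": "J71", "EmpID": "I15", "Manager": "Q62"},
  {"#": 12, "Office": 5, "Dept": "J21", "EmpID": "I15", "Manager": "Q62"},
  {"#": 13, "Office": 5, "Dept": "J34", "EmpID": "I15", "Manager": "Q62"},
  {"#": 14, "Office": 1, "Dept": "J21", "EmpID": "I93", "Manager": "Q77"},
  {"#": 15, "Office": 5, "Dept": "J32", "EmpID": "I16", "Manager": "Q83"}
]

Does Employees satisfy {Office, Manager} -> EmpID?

(Office=1, Manager=Q77): rows 1, 7, 9, 10, 14 → EmpID = I93, I93, I93, I93, I93 ✓
(Office=5, Manager=Q83): rows 2, 3, 5, 6, 8, 15 → EmpID = I16, I16, I16, I16, I16, I16 ✓
(Office=5, Manager=Q62): rows 4, 11, 12, 13 → EmpID = I15, I15, I15, I15 ✓
Every {Office, Manager} value is associated with a single EmpID value, so {Office, Manager} -> EmpID holds.

Yes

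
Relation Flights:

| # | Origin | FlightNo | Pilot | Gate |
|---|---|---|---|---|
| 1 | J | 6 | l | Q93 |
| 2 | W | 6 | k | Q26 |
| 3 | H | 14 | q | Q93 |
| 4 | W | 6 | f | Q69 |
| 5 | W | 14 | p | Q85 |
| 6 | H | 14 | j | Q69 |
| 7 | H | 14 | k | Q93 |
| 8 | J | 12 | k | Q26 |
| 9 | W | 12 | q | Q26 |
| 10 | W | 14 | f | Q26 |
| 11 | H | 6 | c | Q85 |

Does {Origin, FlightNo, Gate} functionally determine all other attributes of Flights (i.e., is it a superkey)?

No

Rows 3 and 7 have the same {Origin, FlightNo, Gate} value (Origin=H, FlightNo=14, Gate=Q93) but are distinct tuples, so {Origin, FlightNo, Gate} does not determine every attribute — not a superkey.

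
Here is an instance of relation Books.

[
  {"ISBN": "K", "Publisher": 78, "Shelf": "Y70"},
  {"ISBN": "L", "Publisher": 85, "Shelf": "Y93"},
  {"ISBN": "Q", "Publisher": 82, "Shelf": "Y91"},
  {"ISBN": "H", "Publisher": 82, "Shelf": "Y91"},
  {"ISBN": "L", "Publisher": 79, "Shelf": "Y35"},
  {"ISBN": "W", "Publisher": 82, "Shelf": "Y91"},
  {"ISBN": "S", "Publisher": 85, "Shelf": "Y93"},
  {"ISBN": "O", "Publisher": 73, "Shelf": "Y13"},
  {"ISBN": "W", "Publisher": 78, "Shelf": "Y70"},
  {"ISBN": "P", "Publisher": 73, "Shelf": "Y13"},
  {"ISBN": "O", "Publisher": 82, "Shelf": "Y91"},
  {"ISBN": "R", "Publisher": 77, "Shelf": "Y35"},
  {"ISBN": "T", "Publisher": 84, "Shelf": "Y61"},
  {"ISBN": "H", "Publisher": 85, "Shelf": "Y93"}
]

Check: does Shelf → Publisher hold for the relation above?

Shelf=Y70: 2 rows → Publisher = 78, 78 ✓
Shelf=Y93: 3 rows → Publisher = 85, 85, 85 ✓
Shelf=Y91: 4 rows → Publisher = 82, 82, 82, 82 ✓
Shelf=Y35: 2 rows → Publisher takes values {79, 77} — violation
Shelf=Y13: 2 rows → Publisher = 73, 73 ✓
Shelf=Y61: 1 row → Publisher = 84 ✓
Two rows agree on Shelf but differ on Publisher, so Shelf → Publisher does not hold.

No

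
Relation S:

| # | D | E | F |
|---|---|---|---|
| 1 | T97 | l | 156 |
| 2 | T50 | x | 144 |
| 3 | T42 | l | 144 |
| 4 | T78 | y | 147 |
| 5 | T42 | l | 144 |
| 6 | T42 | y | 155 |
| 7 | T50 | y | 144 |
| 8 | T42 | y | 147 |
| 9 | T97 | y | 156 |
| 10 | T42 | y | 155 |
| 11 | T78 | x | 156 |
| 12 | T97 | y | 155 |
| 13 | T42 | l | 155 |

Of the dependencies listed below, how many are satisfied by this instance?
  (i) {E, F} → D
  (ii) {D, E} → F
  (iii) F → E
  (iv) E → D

0

(i) {E, F} → D: (E=y, F=147): rows 4, 8 → D takes values {T78, T42} — violation; (E=y, F=155): rows 6, 10, 12 → D takes values {T42, T97} — violation — fails.
(ii) {D, E} → F: (D=T42, E=l): rows 3, 5, 13 → F takes values {144, 155} — violation; (D=T42, E=y): rows 6, 8, 10 → F takes values {155, 147} — violation; (D=T97, E=y): rows 9, 12 → F takes values {156, 155} — violation — fails.
(iii) F → E: F=156: rows 1, 9, 11 → E takes values {l, y, x} — violation; F=144: rows 2, 3, 5, 7 → E takes values {x, l, y} — violation; F=155: rows 6, 10, 12, 13 → E takes values {y, l} — violation — fails.
(iv) E → D: E=l: rows 1, 3, 5, 13 → D takes values {T97, T42} — violation; E=x: rows 2, 11 → D takes values {T50, T78} — violation; E=y: rows 4, 6, 7, 8, 9, 10, 12 → D takes values {T78, T42, T50, T97} — violation — fails.
None of the 4 dependencies hold.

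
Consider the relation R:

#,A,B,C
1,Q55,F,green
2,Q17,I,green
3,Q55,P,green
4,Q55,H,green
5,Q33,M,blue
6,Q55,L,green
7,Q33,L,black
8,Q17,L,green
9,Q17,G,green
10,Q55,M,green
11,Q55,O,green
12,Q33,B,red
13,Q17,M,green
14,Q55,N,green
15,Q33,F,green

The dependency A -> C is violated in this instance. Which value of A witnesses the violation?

Q33

A=Q55: rows 1, 3, 4, 6, 10, 11, 14 → C = green, green, green, green, green, green, green ✓
A=Q17: rows 2, 8, 9, 13 → C = green, green, green, green ✓
A=Q33: rows 5, 7, 12, 15 → C takes values {blue, black, red, green} — violation
The only A value with inconsistent C is A=Q33.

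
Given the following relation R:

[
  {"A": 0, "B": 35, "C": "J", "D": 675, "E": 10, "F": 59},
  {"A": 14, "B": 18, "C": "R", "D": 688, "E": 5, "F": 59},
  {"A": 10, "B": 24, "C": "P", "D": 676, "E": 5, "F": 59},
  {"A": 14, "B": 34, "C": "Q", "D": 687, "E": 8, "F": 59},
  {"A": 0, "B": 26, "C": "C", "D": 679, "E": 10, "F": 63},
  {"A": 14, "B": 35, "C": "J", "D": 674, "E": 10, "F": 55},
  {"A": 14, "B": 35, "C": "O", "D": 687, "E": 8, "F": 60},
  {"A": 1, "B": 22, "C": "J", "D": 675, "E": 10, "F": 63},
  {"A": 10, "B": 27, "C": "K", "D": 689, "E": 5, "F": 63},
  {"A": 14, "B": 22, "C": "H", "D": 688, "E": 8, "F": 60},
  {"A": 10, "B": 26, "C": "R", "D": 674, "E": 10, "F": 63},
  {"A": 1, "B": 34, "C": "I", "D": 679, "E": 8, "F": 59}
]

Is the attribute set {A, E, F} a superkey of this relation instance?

No

Two distinct rows share (A=14, E=8, F=60), so {A, E, F} does not determine every attribute — not a superkey.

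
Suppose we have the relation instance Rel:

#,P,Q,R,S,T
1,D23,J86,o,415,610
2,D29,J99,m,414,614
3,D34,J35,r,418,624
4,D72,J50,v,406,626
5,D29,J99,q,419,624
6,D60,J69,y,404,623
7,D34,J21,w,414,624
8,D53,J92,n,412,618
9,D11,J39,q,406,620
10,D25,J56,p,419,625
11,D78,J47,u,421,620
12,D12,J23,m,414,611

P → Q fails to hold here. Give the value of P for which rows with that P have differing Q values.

D34

P=D23: row 1 → Q = J86 ✓
P=D29: rows 2, 5 → Q = J99, J99 ✓
P=D34: rows 3, 7 → Q takes values {J35, J21} — violation
P=D72: row 4 → Q = J50 ✓
P=D60: row 6 → Q = J69 ✓
P=D53: row 8 → Q = J92 ✓
P=D11: row 9 → Q = J39 ✓
P=D25: row 10 → Q = J56 ✓
P=D78: row 11 → Q = J47 ✓
P=D12: row 12 → Q = J23 ✓
The only P value with inconsistent Q is P=D34.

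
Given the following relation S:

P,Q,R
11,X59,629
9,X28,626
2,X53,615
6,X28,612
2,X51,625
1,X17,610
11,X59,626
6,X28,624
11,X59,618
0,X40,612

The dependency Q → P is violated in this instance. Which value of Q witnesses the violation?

X28

Q=X59: 3 rows → P = 11, 11, 11 ✓
Q=X28: 3 rows → P takes values {9, 6} — violation
Q=X53: 1 row → P = 2 ✓
Q=X51: 1 row → P = 2 ✓
Q=X17: 1 row → P = 1 ✓
Q=X40: 1 row → P = 0 ✓
The only Q value with inconsistent P is Q=X28.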